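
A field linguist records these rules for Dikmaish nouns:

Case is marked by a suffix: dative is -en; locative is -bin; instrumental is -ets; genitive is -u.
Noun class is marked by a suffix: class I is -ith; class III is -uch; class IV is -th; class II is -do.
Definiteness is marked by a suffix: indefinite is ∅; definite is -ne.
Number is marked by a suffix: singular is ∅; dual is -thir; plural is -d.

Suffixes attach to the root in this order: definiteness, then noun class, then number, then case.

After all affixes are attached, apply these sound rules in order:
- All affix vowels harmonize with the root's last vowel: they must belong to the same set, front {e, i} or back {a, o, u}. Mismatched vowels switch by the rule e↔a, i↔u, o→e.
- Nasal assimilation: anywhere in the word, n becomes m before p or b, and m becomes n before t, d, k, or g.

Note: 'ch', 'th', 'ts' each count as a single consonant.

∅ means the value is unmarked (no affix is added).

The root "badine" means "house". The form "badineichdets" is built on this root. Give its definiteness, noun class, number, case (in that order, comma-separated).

indefinite, class III, plural, instrumental

Segment: badine-uch-d-ets.
definiteness: ∅ → indefinite.
noun class: -uch → class III.
number: -d → plural.
case: -ets → instrumental.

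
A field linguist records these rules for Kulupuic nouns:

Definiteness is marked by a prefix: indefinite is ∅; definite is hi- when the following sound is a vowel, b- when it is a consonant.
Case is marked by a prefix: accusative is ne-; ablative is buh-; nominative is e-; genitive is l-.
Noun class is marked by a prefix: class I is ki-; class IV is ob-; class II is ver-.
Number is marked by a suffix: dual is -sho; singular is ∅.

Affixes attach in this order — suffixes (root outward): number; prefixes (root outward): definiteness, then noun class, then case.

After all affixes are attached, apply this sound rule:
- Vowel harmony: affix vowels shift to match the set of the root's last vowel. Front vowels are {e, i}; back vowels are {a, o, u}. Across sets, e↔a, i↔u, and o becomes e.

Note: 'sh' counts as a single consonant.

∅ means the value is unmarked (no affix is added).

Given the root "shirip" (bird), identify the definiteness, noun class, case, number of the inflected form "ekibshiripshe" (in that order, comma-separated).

Segment: e-ki-b-shirip-sho.
definiteness: hi/b- → definite.
noun class: ki- → class I.
case: e- → nominative.
number: -sho → dual.

definite, class I, nominative, dual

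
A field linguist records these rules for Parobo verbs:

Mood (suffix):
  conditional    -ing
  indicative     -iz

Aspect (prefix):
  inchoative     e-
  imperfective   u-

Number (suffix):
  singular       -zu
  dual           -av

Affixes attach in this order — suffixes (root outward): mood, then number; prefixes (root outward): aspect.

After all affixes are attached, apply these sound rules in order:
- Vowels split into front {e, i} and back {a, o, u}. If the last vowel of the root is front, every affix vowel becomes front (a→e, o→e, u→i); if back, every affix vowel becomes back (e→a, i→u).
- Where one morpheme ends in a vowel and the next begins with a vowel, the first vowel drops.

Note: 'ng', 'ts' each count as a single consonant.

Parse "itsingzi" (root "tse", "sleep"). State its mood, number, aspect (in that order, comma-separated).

Segment: u-tse-ing-zu.
mood: -ing → conditional.
number: -zu → singular.
aspect: u- → imperfective.

conditional, singular, imperfective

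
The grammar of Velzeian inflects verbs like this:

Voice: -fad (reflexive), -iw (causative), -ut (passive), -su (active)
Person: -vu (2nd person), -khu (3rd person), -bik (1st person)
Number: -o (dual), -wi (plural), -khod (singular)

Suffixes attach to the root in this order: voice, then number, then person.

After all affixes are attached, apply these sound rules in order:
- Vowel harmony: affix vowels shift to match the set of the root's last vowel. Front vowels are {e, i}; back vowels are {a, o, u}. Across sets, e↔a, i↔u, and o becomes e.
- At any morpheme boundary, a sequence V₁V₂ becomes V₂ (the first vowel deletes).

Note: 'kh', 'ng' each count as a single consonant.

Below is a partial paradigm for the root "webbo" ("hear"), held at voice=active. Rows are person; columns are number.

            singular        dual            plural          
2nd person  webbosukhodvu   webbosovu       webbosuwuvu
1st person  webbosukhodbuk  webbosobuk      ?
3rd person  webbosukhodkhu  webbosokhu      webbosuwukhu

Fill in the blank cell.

Attach voice active -su → webbosu.
Attach number plural -wi → webbosuwi.
Attach person 1st person -bik → webbosuwibik.
Apply vowel harmony: webbosuwibik → webbosuwubuk.
Vowel deletion: no change.

webbosuwubuk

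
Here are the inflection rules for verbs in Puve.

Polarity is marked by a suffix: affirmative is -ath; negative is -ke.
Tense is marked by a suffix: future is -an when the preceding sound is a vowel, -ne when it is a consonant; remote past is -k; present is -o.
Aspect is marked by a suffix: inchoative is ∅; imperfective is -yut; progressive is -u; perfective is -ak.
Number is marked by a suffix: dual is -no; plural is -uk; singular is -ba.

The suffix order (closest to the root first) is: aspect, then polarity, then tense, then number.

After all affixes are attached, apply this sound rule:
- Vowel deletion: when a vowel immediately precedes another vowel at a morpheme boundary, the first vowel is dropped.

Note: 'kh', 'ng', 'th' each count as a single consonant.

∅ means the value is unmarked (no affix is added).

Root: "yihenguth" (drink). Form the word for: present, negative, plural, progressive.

yihenguthukuk

Attach aspect progressive -u → yihenguthu.
Attach polarity negative -ke → yihenguthuke.
Attach tense present -o → yihenguthukeo.
Attach number plural -uk → yihenguthukeouk.
Apply vowel deletion: yihenguthukeouk → yihenguthukuk.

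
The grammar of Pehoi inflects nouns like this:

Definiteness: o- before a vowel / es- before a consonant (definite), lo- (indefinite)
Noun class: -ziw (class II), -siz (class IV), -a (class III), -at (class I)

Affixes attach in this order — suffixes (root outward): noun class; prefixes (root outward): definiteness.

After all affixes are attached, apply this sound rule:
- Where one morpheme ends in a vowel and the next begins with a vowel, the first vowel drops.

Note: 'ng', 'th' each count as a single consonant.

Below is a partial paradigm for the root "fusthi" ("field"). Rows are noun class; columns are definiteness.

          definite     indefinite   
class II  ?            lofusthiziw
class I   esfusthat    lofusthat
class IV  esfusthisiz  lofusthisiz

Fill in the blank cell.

Attach noun class class II -ziw → fusthiziw.
Attach definiteness definite es- (before consonant 'f') → esfusthiziw.
Vowel deletion: no change.

esfusthiziw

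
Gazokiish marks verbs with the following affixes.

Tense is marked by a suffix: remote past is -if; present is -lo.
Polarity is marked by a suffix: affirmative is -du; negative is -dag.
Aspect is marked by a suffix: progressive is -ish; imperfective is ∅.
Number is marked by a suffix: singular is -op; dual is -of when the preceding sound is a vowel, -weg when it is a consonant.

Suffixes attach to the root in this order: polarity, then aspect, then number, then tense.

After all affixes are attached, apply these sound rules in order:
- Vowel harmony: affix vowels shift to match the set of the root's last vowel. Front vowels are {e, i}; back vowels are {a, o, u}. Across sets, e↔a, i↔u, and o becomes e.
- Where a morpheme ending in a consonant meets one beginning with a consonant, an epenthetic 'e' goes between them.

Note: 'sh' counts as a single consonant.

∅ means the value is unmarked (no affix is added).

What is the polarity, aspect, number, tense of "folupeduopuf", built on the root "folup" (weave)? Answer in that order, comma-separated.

Segment: folup-du-op-if.
polarity: -du → affirmative.
aspect: ∅ → imperfective.
number: -op → singular.
tense: -if → remote past.

affirmative, imperfective, singular, remote past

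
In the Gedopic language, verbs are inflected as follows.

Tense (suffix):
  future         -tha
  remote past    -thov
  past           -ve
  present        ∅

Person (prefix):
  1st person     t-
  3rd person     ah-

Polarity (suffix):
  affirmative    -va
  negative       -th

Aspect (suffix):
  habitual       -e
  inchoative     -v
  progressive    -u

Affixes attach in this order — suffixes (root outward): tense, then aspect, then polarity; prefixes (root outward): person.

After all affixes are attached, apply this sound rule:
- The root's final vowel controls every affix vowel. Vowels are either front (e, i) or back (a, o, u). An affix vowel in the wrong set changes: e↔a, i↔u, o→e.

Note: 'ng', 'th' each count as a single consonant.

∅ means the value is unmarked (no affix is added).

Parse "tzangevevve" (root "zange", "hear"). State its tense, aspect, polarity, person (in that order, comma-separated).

past, inchoative, affirmative, 1st person

Segment: t-zange-ve-v-va.
tense: -ve → past.
aspect: -v → inchoative.
polarity: -va → affirmative.
person: t- → 1st person.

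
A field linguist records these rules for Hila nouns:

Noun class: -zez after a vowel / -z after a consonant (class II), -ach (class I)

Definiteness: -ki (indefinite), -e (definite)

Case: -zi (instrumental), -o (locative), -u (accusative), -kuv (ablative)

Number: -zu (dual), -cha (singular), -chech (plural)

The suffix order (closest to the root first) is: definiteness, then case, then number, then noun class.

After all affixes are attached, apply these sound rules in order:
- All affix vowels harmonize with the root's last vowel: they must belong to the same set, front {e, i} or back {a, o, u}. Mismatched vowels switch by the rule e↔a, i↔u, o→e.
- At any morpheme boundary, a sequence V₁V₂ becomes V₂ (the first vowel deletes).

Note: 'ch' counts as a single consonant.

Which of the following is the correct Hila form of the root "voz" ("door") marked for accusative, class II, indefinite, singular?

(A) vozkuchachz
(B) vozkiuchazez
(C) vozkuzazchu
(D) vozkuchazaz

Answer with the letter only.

Attach definiteness indefinite -ki → vozki.
Attach case accusative -u → vozkiu.
Attach number singular -cha → vozkiucha.
Attach noun class class II -zez (after vowel 'a') → vozkiuchazez.
Apply vowel harmony: vozkiuchazez → vozkuuchazaz.
Apply vowel deletion: vozkuuchazaz → vozkuchazaz.
So the correct form is vozkuchazaz, option (D).
(A) vozkuchachz is wrong: it uses plural instead of singular for number.
(C) vozkuzazchu is wrong: it has the affixes in the wrong order.
(B) vozkiuchazez is wrong: it fails to apply the sound rule(s).

D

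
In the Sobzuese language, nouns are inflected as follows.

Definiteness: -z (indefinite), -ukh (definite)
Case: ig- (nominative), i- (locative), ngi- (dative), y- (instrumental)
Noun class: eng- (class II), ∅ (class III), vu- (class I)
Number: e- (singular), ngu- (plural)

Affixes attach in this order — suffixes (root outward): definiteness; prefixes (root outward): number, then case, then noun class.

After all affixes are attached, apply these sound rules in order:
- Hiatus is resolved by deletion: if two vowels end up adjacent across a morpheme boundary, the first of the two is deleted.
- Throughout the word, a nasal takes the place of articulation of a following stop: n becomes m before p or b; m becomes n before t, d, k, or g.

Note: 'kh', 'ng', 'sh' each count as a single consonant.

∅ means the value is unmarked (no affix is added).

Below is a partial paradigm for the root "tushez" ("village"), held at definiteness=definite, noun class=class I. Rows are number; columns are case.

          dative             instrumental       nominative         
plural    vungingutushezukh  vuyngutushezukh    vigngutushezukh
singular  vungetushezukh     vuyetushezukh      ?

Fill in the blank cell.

Attach number singular e- → etushez.
Attach case nominative ig- → igetushez.
Attach definiteness definite -ukh → igetushezukh.
Attach noun class class I vu- → vuigetushezukh.
Apply vowel deletion: vuigetushezukh → vigetushezukh.
Nasal assimilation: no change.

vigetushezukh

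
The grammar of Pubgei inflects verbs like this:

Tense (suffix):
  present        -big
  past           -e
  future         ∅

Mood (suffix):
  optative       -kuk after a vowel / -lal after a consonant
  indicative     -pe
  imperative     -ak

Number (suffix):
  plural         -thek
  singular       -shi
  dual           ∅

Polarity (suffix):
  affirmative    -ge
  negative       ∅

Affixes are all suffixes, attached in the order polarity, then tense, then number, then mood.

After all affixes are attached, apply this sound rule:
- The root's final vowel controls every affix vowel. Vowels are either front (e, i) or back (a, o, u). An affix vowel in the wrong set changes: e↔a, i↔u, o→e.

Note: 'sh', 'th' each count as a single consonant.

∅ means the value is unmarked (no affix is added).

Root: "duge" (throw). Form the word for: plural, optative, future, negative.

polarity = negative: zero marking, form stays duge.
tense = future: zero marking, form stays duge.
Attach number plural -thek → dugethek.
Attach mood optative -lal (after consonant 'k') → dugetheklal.
Apply vowel harmony: dugetheklal → dugetheklel.

dugetheklel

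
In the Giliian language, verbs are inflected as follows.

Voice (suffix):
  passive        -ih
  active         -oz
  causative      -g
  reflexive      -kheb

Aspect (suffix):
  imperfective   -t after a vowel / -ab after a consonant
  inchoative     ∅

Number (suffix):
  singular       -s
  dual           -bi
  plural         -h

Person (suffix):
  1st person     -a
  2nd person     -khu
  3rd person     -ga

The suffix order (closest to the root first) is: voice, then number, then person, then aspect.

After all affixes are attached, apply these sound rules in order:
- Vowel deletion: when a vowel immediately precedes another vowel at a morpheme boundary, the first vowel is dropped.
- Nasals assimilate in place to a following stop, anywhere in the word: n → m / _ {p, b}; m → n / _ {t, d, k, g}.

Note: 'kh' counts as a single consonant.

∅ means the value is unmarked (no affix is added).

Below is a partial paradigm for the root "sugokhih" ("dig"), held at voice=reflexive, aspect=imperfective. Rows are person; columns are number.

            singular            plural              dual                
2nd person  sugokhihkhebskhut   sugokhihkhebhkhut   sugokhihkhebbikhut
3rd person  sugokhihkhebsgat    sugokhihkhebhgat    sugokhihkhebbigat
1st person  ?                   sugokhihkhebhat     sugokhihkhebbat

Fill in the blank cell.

Attach voice reflexive -kheb → sugokhihkheb.
Attach number singular -s → sugokhihkhebs.
Attach person 1st person -a → sugokhihkhebsa.
Attach aspect imperfective -t (after vowel 'a') → sugokhihkhebsat.
Vowel deletion: no change.
Nasal assimilation: no change.

sugokhihkhebsat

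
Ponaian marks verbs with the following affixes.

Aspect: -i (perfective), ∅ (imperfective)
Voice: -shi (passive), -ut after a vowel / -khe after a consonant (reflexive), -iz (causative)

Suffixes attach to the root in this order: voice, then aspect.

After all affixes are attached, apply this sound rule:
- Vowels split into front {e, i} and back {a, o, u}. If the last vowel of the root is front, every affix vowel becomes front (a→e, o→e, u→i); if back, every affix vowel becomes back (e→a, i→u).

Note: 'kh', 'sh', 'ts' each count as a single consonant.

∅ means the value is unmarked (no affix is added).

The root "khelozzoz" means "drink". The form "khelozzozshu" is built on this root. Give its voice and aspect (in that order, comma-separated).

Segment: khelozzoz-shi.
voice: -shi → passive.
aspect: ∅ → imperfective.

passive, imperfective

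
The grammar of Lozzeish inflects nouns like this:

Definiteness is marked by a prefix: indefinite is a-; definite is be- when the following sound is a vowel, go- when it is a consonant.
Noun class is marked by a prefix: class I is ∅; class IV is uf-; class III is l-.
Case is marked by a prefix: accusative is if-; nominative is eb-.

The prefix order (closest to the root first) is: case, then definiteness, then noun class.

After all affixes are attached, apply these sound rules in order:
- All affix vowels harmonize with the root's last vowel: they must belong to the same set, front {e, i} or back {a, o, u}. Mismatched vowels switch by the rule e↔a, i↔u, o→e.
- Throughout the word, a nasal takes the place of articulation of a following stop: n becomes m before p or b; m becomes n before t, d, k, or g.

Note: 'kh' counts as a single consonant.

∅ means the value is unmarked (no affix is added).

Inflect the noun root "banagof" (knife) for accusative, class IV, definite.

ufbaufbanagof

Attach case accusative if- → ifbanagof.
Attach definiteness definite be- (before vowel 'i') → beifbanagof.
Attach noun class class IV uf- → ufbeifbanagof.
Apply vowel harmony: ufbeifbanagof → ufbaufbanagof.
Nasal assimilation: no change.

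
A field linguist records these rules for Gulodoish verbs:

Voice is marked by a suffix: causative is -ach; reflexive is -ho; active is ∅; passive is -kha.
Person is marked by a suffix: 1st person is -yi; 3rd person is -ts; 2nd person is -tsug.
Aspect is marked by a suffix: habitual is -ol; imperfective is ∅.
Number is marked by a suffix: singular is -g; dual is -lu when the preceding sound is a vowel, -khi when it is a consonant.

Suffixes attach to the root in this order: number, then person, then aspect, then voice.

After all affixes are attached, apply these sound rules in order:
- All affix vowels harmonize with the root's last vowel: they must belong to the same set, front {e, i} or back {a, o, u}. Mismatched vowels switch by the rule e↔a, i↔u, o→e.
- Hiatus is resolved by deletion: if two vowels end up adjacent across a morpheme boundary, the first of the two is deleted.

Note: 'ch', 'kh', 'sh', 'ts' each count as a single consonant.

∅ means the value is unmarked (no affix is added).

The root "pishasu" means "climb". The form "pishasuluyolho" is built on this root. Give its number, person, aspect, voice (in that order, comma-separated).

Segment: pishasu-lu-yi-ol-ho.
number: -lu/khi → dual.
person: -yi → 1st person.
aspect: -ol → habitual.
voice: -ho → reflexive.

dual, 1st person, habitual, reflexive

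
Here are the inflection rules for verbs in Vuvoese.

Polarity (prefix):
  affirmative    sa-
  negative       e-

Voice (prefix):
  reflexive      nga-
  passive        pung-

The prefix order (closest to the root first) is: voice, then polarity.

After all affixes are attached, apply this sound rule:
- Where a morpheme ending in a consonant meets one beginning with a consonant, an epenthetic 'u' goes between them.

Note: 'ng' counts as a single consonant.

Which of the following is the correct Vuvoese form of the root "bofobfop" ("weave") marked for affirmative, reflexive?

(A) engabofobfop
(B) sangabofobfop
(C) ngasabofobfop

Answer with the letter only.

Attach voice reflexive nga- → ngabofobfop.
Attach polarity affirmative sa- → sangabofobfop.
Epenthesis: no change.
So the correct form is sangabofobfop, option (B).
(A) engabofobfop is wrong: it uses negative instead of affirmative for polarity.
(C) ngasabofobfop is wrong: it has the affixes in the wrong order.

B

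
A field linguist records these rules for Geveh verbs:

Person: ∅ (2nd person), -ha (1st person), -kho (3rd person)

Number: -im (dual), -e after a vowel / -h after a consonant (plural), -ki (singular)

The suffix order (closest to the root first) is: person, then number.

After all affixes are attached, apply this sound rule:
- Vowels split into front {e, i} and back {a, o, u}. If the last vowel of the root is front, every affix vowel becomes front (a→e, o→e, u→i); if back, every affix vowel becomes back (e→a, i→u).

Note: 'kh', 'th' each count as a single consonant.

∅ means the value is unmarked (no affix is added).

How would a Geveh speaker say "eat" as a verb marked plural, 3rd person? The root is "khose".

khosekhee

Attach person 3rd person -kho → khosekho.
Attach number plural -e (after vowel 'o') → khosekhoe.
Apply vowel harmony: khosekhoe → khosekhee.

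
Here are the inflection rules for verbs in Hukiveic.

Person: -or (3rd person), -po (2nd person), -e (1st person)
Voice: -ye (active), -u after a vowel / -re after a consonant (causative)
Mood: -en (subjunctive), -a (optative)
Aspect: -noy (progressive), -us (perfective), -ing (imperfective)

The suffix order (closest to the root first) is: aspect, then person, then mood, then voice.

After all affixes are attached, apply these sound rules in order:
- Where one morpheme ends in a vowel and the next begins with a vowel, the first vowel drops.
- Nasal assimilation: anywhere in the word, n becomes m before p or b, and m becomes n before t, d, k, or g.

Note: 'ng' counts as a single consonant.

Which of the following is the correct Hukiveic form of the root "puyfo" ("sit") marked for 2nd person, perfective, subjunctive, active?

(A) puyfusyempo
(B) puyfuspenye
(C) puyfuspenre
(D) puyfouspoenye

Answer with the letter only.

Attach aspect perfective -us → puyfous.
Attach person 2nd person -po → puyfouspo.
Attach mood subjunctive -en → puyfouspoen.
Attach voice active -ye → puyfouspoenye.
Apply vowel deletion: puyfouspoenye → puyfuspenye.
Nasal assimilation: no change.
So the correct form is puyfuspenye, option (B).
(A) puyfusyempo is wrong: it has the affixes in the wrong order.
(D) puyfouspoenye is wrong: it fails to apply the sound rule(s).
(C) puyfuspenre is wrong: it uses causative instead of active for voice.

B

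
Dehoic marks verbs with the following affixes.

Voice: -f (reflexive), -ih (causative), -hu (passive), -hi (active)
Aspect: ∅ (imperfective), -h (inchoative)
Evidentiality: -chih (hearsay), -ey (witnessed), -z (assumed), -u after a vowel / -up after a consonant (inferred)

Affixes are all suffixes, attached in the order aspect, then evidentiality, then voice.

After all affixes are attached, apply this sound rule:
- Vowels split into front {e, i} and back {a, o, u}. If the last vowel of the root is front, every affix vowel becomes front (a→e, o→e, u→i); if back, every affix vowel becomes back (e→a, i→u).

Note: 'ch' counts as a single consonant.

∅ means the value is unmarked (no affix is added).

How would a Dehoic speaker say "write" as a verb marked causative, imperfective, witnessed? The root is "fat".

aspect = imperfective: zero marking, form stays fat.
Attach evidentiality witnessed -ey → fatey.
Attach voice causative -ih → fateyih.
Apply vowel harmony: fateyih → fatayuh.

fatayuh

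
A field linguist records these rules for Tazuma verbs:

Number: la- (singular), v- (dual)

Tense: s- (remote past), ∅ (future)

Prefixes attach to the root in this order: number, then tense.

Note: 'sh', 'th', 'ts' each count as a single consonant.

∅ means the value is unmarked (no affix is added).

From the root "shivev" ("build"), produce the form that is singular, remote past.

slashivev

Attach number singular la- → lashivev.
Attach tense remote past s- → slashivev.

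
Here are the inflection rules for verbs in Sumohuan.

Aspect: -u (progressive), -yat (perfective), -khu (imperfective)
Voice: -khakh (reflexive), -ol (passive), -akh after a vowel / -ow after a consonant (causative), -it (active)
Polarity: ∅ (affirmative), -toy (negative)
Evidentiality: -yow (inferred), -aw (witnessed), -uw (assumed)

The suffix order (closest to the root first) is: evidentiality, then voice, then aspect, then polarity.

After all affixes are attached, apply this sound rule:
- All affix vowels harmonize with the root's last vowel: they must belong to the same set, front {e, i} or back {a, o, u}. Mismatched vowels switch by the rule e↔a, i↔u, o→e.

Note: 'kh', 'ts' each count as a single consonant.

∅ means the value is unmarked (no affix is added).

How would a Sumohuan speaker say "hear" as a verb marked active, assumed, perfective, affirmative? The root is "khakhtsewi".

Attach evidentiality assumed -uw → khakhtsewiuw.
Attach voice active -it → khakhtsewiuwit.
Attach aspect perfective -yat → khakhtsewiuwityat.
polarity = affirmative: zero marking, form stays khakhtsewiuwityat.
Apply vowel harmony: khakhtsewiuwityat → khakhtsewiiwityet.

khakhtsewiiwityet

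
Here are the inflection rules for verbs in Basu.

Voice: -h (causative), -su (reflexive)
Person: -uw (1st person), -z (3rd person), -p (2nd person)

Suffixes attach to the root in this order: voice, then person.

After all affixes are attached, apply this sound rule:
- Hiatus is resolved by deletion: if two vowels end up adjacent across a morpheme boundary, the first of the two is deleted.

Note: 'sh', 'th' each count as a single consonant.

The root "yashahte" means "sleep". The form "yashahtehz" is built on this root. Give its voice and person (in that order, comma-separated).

Segment: yashahte-h-z.
voice: -h → causative.
person: -z → 3rd person.

causative, 3rd person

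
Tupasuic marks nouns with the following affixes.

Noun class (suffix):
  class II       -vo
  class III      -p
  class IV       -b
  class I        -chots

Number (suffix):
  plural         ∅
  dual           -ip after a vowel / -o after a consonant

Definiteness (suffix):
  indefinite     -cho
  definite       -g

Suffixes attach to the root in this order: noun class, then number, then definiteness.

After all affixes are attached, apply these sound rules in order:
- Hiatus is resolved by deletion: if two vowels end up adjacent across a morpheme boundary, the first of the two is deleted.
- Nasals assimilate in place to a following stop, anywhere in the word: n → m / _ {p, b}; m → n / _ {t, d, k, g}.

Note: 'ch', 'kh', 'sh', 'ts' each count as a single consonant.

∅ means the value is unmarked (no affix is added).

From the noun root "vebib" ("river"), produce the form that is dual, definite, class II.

Attach noun class class II -vo → vebibvo.
Attach number dual -ip (after vowel 'o') → vebibvoip.
Attach definiteness definite -g → vebibvoipg.
Apply vowel deletion: vebibvoipg → vebibvipg.
Nasal assimilation: no change.

vebibvipg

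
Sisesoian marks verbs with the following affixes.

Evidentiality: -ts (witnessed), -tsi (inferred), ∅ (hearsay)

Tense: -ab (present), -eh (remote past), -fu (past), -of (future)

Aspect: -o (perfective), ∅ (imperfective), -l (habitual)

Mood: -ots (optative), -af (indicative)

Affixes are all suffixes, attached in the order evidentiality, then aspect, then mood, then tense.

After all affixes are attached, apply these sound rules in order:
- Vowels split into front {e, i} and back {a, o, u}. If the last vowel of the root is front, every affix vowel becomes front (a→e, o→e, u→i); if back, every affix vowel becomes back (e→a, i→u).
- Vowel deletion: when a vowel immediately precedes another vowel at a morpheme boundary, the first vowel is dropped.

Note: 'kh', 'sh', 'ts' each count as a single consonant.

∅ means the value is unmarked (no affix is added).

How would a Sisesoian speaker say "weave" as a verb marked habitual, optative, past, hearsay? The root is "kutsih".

kutsihletsfi

evidentiality = hearsay: zero marking, form stays kutsih.
Attach aspect habitual -l → kutsihl.
Attach mood optative -ots → kutsihlots.
Attach tense past -fu → kutsihlotsfu.
Apply vowel harmony: kutsihlotsfu → kutsihletsfi.
Vowel deletion: no change.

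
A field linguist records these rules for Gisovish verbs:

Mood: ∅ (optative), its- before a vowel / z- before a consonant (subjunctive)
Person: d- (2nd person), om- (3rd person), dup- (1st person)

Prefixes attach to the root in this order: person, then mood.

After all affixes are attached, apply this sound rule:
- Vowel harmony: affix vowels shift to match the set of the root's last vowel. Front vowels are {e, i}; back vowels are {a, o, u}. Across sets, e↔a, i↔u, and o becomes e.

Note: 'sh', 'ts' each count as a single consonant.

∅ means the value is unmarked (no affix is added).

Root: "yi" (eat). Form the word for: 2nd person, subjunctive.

Attach person 2nd person d- → dyi.
Attach mood subjunctive z- (before consonant 'd') → zdyi.
Vowel harmony: no change.

zdyi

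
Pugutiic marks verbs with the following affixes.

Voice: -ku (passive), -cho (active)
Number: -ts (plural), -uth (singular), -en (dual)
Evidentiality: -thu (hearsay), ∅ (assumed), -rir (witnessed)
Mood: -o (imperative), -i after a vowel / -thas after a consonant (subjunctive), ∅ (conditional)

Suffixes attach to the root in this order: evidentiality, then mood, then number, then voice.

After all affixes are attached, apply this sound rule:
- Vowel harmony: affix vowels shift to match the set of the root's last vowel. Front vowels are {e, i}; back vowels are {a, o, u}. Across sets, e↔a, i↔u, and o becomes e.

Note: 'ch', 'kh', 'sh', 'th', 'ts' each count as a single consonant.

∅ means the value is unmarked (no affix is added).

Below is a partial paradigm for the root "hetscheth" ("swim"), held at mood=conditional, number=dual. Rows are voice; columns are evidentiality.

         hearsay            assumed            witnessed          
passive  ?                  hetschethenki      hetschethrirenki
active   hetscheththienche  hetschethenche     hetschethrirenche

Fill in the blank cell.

Attach evidentiality hearsay -thu → hetscheththu.
mood = conditional: zero marking, form stays hetscheththu.
Attach number dual -en → hetscheththuen.
Attach voice passive -ku → hetscheththuenku.
Apply vowel harmony: hetscheththuenku → hetscheththienki.

hetscheththienki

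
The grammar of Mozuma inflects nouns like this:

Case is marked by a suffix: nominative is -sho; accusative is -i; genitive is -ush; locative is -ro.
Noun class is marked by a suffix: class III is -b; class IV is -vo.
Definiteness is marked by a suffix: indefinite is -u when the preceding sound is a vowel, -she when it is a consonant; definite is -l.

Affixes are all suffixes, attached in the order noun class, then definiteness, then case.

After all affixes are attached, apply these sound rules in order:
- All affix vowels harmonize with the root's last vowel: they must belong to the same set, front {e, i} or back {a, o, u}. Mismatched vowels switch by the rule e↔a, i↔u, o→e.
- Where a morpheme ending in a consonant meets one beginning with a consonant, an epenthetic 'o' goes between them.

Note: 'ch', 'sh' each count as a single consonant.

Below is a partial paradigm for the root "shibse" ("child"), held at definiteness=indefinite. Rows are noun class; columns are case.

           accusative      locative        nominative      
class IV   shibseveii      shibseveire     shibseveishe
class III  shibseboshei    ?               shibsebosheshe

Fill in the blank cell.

shibseboshere

Attach noun class class III -b → shibseb.
Attach definiteness indefinite -she (after consonant 'b') → shibsebshe.
Attach case locative -ro → shibsebshero.
Apply vowel harmony: shibsebshero → shibsebshere.
Apply epenthesis: shibsebshere → shibseboshere.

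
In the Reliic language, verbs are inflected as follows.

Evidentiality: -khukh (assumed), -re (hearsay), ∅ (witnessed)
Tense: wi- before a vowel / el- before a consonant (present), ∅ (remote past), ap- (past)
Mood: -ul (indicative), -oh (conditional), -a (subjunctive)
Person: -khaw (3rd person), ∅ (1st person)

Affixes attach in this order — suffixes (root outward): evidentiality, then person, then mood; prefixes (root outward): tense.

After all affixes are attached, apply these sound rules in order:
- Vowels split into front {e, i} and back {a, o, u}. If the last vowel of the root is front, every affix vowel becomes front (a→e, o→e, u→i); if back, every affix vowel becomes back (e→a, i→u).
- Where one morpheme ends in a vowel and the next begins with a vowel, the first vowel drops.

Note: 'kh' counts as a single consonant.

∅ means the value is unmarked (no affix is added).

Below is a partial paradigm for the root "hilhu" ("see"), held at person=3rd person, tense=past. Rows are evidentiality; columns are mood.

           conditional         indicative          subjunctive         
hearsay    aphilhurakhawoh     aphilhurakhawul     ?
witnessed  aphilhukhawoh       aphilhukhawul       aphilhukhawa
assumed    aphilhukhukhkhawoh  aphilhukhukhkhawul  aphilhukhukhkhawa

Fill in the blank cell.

aphilhurakhawa

Attach evidentiality hearsay -re → hilhure.
Attach person 3rd person -khaw → hilhurekhaw.
Attach mood subjunctive -a → hilhurekhawa.
Attach tense past ap- → aphilhurekhawa.
Apply vowel harmony: aphilhurekhawa → aphilhurakhawa.
Vowel deletion: no change.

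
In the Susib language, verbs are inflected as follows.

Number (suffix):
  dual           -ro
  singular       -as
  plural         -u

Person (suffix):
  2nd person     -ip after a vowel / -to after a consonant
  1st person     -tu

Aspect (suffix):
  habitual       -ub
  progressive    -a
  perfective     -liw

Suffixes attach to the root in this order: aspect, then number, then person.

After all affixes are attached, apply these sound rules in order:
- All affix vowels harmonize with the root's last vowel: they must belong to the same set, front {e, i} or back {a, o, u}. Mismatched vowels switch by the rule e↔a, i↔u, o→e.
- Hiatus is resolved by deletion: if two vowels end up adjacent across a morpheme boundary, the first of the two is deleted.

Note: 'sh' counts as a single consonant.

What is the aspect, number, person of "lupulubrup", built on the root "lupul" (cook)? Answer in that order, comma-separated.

habitual, dual, 2nd person

Segment: lupul-ub-ro-ip.
aspect: -ub → habitual.
number: -ro → dual.
person: -ip/to → 2nd person.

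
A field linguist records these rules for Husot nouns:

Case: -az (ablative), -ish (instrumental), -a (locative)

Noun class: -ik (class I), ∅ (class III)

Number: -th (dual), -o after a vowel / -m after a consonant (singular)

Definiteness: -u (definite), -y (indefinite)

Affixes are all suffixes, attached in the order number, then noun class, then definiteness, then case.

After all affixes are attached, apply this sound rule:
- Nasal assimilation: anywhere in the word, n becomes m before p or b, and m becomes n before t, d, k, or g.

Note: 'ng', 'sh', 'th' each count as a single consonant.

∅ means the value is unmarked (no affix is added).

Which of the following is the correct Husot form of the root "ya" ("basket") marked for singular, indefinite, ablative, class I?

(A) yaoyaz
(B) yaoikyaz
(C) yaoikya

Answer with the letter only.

B

Attach number singular -o (after vowel 'a') → yao.
Attach noun class class I -ik → yaoik.
Attach definiteness indefinite -y → yaoiky.
Attach case ablative -az → yaoikyaz.
Nasal assimilation: no change.
So the correct form is yaoikyaz, option (B).
(A) yaoyaz is wrong: it uses class III instead of class I for noun class.
(C) yaoikya is wrong: it uses locative instead of ablative for case.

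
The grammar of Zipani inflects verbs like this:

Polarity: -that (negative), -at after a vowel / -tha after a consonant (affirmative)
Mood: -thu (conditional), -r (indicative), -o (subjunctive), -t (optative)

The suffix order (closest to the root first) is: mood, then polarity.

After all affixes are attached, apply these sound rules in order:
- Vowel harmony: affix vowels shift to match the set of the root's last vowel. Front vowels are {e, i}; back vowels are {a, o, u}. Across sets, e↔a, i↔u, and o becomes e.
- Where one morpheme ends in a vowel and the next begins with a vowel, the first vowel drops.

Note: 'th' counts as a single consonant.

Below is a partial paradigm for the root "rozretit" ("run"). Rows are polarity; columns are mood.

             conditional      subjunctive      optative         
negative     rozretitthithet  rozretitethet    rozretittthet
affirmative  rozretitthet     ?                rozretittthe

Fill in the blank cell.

Attach mood subjunctive -o → rozretito.
Attach polarity affirmative -at (after vowel 'o') → rozretitoat.
Apply vowel harmony: rozretitoat → rozretiteet.
Apply vowel deletion: rozretiteet → rozretitet.

rozretitet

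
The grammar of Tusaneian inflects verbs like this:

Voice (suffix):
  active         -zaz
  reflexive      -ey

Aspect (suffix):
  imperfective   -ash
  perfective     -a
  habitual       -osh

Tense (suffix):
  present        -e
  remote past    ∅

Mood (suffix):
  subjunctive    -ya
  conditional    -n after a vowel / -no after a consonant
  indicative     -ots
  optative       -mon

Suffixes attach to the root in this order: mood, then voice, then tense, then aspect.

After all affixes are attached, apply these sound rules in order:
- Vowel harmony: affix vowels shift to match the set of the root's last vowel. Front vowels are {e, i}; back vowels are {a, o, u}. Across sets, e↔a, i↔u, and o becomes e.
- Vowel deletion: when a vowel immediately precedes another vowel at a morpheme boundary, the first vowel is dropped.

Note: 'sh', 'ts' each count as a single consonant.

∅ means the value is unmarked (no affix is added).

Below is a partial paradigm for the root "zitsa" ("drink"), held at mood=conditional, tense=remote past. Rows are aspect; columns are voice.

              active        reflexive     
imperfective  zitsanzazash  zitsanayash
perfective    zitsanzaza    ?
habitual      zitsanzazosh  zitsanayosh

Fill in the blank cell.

Attach mood conditional -n (after vowel 'a') → zitsan.
Attach voice reflexive -ey → zitsaney.
tense = remote past: zero marking, form stays zitsaney.
Attach aspect perfective -a → zitsaneya.
Apply vowel harmony: zitsaneya → zitsanaya.
Vowel deletion: no change.

zitsanaya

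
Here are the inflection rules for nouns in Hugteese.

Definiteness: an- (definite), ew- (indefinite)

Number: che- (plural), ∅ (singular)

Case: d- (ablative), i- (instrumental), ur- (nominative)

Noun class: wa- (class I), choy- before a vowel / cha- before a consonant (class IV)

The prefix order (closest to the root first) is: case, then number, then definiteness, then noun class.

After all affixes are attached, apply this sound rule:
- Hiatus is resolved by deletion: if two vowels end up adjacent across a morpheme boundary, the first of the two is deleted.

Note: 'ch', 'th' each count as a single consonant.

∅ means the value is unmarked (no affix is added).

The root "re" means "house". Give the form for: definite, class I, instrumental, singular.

Attach case instrumental i- → ire.
number = singular: zero marking, form stays ire.
Attach definiteness definite an- → anire.
Attach noun class class I wa- → waanire.
Apply vowel deletion: waanire → wanire.

wanire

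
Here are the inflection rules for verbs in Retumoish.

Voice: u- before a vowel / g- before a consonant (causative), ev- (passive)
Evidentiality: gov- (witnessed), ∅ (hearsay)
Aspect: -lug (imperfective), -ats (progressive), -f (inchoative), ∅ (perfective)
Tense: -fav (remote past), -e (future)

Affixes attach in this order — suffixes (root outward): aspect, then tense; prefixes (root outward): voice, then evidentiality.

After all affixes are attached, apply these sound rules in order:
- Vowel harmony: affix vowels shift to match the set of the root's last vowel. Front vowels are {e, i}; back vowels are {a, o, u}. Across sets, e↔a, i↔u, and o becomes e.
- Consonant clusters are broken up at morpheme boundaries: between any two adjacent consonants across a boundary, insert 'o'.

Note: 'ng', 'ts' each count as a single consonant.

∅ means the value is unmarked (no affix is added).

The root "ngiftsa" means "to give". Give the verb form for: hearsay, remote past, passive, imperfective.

Attach voice passive ev- → evngiftsa.
Attach aspect imperfective -lug → evngiftsalug.
Attach tense remote past -fav → evngiftsalugfav.
evidentiality = hearsay: zero marking, form stays evngiftsalugfav.
Apply vowel harmony: evngiftsalugfav → avngiftsalugfav.
Apply epenthesis: avngiftsalugfav → avongiftsalugofav.

avongiftsalugofav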